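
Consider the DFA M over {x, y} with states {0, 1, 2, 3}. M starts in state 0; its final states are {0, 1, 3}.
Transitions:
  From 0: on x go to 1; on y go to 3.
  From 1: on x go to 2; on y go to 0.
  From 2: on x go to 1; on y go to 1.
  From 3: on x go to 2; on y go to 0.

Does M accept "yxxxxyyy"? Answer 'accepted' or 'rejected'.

0 --y--> 3
3 --x--> 2
2 --x--> 1
1 --x--> 2
2 --x--> 1
1 --y--> 0
0 --y--> 3
3 --y--> 0
End in state 0, which is an accepting state.

accepted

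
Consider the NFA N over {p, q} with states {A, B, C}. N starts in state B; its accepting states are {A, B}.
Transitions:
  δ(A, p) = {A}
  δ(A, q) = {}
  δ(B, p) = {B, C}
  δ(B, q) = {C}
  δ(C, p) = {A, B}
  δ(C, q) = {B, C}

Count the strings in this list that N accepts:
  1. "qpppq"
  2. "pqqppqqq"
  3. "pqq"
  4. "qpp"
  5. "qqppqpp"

5

"qpppq": accepted
"pqqppqqq": accepted
"pqq": accepted
"qpp": accepted
"qqppqpp": accepted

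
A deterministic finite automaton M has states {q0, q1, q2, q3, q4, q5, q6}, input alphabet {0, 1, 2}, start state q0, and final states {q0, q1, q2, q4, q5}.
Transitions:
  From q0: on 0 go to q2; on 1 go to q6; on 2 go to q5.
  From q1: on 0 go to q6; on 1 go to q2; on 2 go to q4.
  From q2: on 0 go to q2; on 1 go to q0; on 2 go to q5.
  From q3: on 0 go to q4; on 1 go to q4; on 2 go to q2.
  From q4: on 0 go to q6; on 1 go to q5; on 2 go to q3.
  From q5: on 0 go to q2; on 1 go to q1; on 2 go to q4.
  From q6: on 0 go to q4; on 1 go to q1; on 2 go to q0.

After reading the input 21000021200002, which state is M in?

q0

q0 --2--> q5
q5 --1--> q1
q1 --0--> q6
q6 --0--> q4
q4 --0--> q6
q6 --0--> q4
q4 --2--> q3
q3 --1--> q4
q4 --2--> q3
q3 --0--> q4
q4 --0--> q6
q6 --0--> q4
q4 --0--> q6
q6 --2--> q0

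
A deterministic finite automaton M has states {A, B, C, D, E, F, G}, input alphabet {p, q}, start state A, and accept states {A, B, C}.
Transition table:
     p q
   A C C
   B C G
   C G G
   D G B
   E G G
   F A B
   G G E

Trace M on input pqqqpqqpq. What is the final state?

E

A --p--> C
C --q--> G
G --q--> E
E --q--> G
G --p--> G
G --q--> E
E --q--> G
G --p--> G
G --q--> E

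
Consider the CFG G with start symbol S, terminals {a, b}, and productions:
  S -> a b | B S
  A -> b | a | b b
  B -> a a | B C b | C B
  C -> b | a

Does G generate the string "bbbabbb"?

no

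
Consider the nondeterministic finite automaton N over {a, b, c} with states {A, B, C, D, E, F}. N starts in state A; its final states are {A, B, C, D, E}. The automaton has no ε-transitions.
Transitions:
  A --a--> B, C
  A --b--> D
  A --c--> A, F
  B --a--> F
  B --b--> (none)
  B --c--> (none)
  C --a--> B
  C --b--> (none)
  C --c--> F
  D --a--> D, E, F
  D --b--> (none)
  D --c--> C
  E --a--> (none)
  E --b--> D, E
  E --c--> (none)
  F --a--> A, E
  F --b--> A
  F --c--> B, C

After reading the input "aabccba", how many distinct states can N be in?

5

Start: {A}
read a: {B, C}
read a: {B, F}
read b: {A}
read c: {A, F}
read c: {A, B, C, F}
read b: {A, D}
read a: {B, C, D, E, F}
Final reachable set {B, C, D, E, F} has 5 states.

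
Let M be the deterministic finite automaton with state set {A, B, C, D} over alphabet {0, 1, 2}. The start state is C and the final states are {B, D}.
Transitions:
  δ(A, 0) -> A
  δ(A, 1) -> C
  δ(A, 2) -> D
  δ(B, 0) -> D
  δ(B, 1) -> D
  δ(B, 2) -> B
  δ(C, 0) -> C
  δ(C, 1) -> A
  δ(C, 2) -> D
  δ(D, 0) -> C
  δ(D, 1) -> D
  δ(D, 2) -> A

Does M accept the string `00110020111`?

C --0--> C
C --0--> C
C --1--> A
A --1--> C
C --0--> C
C --0--> C
C --2--> D
D --0--> C
C --1--> A
A --1--> C
C --1--> A
End in state A, which is not an accepting state.

rejected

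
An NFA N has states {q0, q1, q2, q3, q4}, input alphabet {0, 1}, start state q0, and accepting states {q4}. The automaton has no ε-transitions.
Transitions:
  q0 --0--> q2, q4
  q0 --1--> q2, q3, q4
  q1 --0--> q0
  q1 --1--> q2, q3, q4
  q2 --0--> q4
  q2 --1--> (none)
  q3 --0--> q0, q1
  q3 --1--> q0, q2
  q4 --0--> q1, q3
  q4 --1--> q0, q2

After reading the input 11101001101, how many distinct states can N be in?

4

Start: {q0}
read 1: {q2, q3, q4}
read 1: {q0, q2}
read 1: {q2, q3, q4}
read 0: {q0, q1, q3, q4}
read 1: {q0, q2, q3, q4}
read 0: {q0, q1, q2, q3, q4}
read 0: {q0, q1, q2, q3, q4}
read 1: {q0, q2, q3, q4}
read 1: {q0, q2, q3, q4}
read 0: {q0, q1, q2, q3, q4}
read 1: {q0, q2, q3, q4}
Final reachable set {q0, q2, q3, q4} has 4 states.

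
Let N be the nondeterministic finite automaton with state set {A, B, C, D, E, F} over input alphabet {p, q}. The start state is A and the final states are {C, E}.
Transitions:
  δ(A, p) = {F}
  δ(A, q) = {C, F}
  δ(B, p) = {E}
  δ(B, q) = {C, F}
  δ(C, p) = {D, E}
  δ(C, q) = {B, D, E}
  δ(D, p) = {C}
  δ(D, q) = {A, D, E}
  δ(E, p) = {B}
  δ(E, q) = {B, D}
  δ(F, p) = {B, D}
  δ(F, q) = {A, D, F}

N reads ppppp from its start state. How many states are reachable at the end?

Start: {A}
read p: {F}
read p: {B, D}
read p: {C, E}
read p: {B, D, E}
read p: {B, C, E}
Final reachable set {B, C, E} has 3 states.

3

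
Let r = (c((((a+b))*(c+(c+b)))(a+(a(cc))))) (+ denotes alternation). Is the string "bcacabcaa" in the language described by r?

No split of bcacabcaa into u·v has c matching u and ((((a+b))*(c+(c+b)))(a+(a(cc)))) matching v.

no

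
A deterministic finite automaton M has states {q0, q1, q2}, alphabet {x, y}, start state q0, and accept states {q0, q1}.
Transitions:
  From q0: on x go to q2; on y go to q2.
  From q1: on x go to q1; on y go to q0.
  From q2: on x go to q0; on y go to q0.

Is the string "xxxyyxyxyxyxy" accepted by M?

q0 --x--> q2
q2 --x--> q0
q0 --x--> q2
q2 --y--> q0
q0 --y--> q2
q2 --x--> q0
q0 --y--> q2
q2 --x--> q0
q0 --y--> q2
q2 --x--> q0
q0 --y--> q2
q2 --x--> q0
q0 --y--> q2
End in state q2, which is not an accepting state.

rejected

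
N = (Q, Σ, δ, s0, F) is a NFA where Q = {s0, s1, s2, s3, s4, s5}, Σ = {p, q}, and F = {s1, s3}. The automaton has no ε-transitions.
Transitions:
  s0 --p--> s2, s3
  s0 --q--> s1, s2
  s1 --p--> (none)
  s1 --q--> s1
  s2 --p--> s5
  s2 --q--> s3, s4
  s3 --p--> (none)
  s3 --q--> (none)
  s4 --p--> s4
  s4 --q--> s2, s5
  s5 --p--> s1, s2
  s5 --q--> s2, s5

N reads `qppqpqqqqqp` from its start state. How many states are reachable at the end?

Start: {s0}
read q: {s1, s2}
read p: {s5}
read p: {s1, s2}
read q: {s1, s3, s4}
read p: {s4}
read q: {s2, s5}
read q: {s2, s3, s4, s5}
read q: {s2, s3, s4, s5}
read q: {s2, s3, s4, s5}
read q: {s2, s3, s4, s5}
read p: {s1, s2, s4, s5}
Final reachable set {s1, s2, s4, s5} has 4 states.

4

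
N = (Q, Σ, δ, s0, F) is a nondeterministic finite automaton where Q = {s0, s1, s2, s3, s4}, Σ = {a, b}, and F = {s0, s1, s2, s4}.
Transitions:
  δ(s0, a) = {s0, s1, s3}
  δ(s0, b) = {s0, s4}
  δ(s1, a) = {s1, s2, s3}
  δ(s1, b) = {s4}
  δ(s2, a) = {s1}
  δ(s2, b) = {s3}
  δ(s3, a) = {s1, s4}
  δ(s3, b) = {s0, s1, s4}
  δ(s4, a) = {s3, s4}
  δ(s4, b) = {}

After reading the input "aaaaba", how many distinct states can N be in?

Start: {s0}
read a: {s0, s1, s3}
read a: {s0, s1, s2, s3, s4}
read a: {s0, s1, s2, s3, s4}
read a: {s0, s1, s2, s3, s4}
read b: {s0, s1, s3, s4}
read a: {s0, s1, s2, s3, s4}
Final reachable set {s0, s1, s2, s3, s4} has 5 states.

5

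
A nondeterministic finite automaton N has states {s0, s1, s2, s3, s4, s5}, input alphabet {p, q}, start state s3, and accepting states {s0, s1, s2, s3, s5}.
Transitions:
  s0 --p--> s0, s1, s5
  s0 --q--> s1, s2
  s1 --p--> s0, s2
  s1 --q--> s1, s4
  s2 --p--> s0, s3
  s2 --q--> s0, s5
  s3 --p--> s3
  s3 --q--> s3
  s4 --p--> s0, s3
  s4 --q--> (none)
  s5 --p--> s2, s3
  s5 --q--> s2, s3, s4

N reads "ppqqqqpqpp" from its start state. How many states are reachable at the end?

1

Start: {s3}
read p: {s3}
read p: {s3}
read q: {s3}
read q: {s3}
read q: {s3}
read q: {s3}
read p: {s3}
read q: {s3}
read p: {s3}
read p: {s3}
Final reachable set {s3} has 1 state.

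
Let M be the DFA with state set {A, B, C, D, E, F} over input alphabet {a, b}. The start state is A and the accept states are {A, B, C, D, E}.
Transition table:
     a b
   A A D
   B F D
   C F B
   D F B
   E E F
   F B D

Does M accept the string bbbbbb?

accepted

A --b--> D
D --b--> B
B --b--> D
D --b--> B
B --b--> D
D --b--> B
End in state B, which is an accepting state.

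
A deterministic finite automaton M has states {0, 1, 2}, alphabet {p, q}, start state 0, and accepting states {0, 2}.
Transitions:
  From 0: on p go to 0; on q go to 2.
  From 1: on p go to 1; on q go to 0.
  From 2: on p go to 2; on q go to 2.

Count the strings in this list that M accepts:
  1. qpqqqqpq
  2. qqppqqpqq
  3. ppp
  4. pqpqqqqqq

qpqqqqpq: accepted
qqppqqpqq: accepted
ppp: accepted
pqpqqqqqq: accepted

4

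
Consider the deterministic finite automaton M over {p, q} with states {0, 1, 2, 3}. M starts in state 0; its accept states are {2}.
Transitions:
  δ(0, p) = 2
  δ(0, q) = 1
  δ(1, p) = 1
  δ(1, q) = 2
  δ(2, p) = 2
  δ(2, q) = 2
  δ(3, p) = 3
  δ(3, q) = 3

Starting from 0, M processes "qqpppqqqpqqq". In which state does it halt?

0 --q--> 1
1 --q--> 2
2 --p--> 2
2 --p--> 2
2 --p--> 2
2 --q--> 2
2 --q--> 2
2 --q--> 2
2 --p--> 2
2 --q--> 2
2 --q--> 2
2 --q--> 2

2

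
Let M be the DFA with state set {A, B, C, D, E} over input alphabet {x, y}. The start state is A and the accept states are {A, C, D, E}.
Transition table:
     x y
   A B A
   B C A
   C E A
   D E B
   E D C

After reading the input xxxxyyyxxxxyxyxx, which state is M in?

A --x--> B
B --x--> C
C --x--> E
E --x--> D
D --y--> B
B --y--> A
A --y--> A
A --x--> B
B --x--> C
C --x--> E
E --x--> D
D --y--> B
B --x--> C
C --y--> A
A --x--> B
B --x--> C

C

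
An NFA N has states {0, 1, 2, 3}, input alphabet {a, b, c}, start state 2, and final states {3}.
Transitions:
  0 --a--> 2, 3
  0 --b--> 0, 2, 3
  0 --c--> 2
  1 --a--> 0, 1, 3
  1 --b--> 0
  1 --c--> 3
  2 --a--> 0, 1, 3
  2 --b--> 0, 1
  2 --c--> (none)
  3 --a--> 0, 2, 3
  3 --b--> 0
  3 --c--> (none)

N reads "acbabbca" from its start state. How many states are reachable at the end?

Start: {2}
read a: {0, 1, 3}
read c: {2, 3}
read b: {0, 1}
read a: {0, 1, 2, 3}
read b: {0, 1, 2, 3}
read b: {0, 1, 2, 3}
read c: {2, 3}
read a: {0, 1, 2, 3}
Final reachable set {0, 1, 2, 3} has 4 states.

4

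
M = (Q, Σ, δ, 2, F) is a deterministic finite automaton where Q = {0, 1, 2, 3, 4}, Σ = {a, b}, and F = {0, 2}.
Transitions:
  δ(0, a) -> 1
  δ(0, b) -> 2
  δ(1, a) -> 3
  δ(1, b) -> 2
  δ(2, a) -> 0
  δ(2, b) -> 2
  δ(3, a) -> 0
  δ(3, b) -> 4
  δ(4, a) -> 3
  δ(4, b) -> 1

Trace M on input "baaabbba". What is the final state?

2 --b--> 2
2 --a--> 0
0 --a--> 1
1 --a--> 3
3 --b--> 4
4 --b--> 1
1 --b--> 2
2 --a--> 0

0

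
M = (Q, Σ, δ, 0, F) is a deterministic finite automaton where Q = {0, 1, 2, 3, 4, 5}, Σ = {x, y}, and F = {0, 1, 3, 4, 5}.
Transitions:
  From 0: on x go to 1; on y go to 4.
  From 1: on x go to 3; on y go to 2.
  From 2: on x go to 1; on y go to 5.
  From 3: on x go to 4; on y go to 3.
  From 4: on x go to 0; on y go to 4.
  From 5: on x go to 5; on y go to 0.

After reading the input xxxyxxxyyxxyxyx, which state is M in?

0

0 --x--> 1
1 --x--> 3
3 --x--> 4
4 --y--> 4
4 --x--> 0
0 --x--> 1
1 --x--> 3
3 --y--> 3
3 --y--> 3
3 --x--> 4
4 --x--> 0
0 --y--> 4
4 --x--> 0
0 --y--> 4
4 --x--> 0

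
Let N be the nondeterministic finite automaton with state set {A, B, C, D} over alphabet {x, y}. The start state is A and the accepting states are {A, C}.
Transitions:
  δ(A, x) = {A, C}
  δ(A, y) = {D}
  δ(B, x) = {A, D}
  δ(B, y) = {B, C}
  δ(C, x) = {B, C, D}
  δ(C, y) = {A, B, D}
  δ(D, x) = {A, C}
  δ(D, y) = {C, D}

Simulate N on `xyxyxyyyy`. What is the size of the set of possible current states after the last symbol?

4

Start: {A}
read x: {A, C}
read y: {A, B, D}
read x: {A, C, D}
read y: {A, B, C, D}
read x: {A, B, C, D}
read y: {A, B, C, D}
read y: {A, B, C, D}
read y: {A, B, C, D}
read y: {A, B, C, D}
Final reachable set {A, B, C, D} has 4 states.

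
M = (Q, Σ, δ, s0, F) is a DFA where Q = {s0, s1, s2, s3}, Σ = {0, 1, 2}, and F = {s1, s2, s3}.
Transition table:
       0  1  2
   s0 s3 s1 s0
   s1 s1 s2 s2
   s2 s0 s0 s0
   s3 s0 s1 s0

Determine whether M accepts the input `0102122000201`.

accepted

s0 --0--> s3
s3 --1--> s1
s1 --0--> s1
s1 --2--> s2
s2 --1--> s0
s0 --2--> s0
s0 --2--> s0
s0 --0--> s3
s3 --0--> s0
s0 --0--> s3
s3 --2--> s0
s0 --0--> s3
s3 --1--> s1
End in state s1, which is an accepting state.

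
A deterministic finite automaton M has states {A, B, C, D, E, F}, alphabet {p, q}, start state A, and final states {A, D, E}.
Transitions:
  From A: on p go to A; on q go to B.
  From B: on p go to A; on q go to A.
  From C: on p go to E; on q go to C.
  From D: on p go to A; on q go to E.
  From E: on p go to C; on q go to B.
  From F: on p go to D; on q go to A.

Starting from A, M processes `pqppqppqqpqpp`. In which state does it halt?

A --p--> A
A --q--> B
B --p--> A
A --p--> A
A --q--> B
B --p--> A
A --p--> A
A --q--> B
B --q--> A
A --p--> A
A --q--> B
B --p--> A
A --p--> A

A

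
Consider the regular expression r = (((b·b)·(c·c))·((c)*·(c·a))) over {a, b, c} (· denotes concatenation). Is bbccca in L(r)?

yes

Split as bbcc·ca: ((b·b)·(c·c)) matches bbcc and ((c)*·(c·a)) matches ca.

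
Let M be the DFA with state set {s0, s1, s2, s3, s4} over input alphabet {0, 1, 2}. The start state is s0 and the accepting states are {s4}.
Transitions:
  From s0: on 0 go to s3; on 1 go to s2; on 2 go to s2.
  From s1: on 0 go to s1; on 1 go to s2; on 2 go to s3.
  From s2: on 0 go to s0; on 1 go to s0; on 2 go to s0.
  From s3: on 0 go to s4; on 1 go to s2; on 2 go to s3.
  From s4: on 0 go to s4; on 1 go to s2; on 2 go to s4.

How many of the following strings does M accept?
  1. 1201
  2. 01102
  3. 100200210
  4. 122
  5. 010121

1201: rejected
01102: rejected
100200210: rejected
122: rejected
010121: rejected

0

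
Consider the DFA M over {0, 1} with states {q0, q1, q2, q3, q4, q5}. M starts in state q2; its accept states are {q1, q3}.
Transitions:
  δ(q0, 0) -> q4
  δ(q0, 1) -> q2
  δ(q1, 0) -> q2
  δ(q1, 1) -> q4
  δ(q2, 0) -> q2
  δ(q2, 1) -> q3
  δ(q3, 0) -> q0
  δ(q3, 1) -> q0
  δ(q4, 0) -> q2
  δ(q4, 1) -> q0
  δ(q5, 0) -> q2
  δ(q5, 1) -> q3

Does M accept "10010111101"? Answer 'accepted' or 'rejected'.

q2 --1--> q3
q3 --0--> q0
q0 --0--> q4
q4 --1--> q0
q0 --0--> q4
q4 --1--> q0
q0 --1--> q2
q2 --1--> q3
q3 --1--> q0
q0 --0--> q4
q4 --1--> q0
End in state q0, which is not an accepting state.

rejected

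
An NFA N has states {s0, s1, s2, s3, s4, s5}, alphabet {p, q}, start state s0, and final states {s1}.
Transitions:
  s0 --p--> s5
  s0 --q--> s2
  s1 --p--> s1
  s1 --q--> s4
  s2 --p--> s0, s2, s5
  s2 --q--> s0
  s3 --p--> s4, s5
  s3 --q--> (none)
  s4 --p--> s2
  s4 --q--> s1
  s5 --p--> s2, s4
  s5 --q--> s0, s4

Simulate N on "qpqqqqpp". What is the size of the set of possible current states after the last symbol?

5

Start: {s0}
read q: {s2}
read p: {s0, s2, s5}
read q: {s0, s2, s4}
read q: {s0, s1, s2}
read q: {s0, s2, s4}
read q: {s0, s1, s2}
read p: {s0, s1, s2, s5}
read p: {s0, s1, s2, s4, s5}
Final reachable set {s0, s1, s2, s4, s5} has 5 states.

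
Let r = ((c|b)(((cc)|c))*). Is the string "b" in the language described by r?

Split as b·ε: (c|b) matches b and (((cc)|c))* matches ε.

yes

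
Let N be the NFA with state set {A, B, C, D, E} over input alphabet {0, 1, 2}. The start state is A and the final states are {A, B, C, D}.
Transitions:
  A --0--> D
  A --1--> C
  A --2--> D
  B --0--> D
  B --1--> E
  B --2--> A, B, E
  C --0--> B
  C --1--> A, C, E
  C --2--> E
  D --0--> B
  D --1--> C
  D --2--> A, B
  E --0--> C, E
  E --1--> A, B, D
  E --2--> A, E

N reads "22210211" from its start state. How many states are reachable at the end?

Start: {A}
read 2: {D}
read 2: {A, B}
read 2: {A, B, D, E}
read 1: {A, B, C, D, E}
read 0: {B, C, D, E}
read 2: {A, B, E}
read 1: {A, B, C, D, E}
read 1: {A, B, C, D, E}
Final reachable set {A, B, C, D, E} has 5 states.

5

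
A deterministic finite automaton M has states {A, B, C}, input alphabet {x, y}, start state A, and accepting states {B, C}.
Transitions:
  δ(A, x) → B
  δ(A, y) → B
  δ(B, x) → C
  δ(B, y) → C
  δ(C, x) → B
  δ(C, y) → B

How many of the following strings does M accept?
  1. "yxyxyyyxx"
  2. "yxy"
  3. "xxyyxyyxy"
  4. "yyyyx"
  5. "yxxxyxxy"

5

"yxyxyyyxx": accepted
"yxy": accepted
"xxyyxyyxy": accepted
"yyyyx": accepted
"yxxxyxxy": accepted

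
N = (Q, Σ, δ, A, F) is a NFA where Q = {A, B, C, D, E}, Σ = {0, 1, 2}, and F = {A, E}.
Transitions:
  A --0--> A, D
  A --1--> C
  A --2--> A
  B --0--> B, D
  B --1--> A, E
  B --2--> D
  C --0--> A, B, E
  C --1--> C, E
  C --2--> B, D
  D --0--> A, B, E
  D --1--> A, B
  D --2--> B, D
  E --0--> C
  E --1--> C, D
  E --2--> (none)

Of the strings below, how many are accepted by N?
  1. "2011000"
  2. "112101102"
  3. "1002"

3

"2011000": accepted
"112101102": accepted
"1002": accepted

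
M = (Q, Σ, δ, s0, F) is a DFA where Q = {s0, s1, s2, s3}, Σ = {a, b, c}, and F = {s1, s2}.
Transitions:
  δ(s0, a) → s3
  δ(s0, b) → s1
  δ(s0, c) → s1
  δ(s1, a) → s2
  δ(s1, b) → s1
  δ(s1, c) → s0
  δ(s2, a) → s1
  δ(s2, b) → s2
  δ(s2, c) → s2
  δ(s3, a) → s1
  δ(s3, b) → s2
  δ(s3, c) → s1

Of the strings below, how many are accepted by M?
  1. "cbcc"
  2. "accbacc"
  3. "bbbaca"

3

"cbcc": accepted
"accbacc": accepted
"bbbaca": accepted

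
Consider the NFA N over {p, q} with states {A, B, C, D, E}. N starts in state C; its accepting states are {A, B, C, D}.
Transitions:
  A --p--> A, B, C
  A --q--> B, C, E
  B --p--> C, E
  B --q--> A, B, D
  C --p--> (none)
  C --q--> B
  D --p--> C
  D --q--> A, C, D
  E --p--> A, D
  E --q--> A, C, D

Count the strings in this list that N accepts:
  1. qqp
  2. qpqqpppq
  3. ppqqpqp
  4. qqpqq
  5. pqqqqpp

3

qqp: accepted
qpqqpppq: accepted
ppqqpqp: rejected
qqpqq: accepted
pqqqqpp: rejected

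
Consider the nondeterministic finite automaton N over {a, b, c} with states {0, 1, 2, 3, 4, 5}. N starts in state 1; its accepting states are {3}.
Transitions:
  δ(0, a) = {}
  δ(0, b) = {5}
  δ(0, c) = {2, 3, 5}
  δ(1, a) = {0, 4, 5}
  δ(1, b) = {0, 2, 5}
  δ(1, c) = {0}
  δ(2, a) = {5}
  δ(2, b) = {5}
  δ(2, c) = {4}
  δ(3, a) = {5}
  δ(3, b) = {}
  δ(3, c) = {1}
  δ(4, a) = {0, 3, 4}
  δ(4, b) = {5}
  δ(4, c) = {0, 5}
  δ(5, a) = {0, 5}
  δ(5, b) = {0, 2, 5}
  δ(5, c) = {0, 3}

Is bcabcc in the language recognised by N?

accepted

Start: {1}
read b: {0, 2, 5}
read c: {0, 2, 3, 4, 5}
read a: {0, 3, 4, 5}
read b: {0, 2, 5}
read c: {0, 2, 3, 4, 5}
read c: {0, 1, 2, 3, 4, 5}
Reachable ∩ accepting = {3} — nonempty.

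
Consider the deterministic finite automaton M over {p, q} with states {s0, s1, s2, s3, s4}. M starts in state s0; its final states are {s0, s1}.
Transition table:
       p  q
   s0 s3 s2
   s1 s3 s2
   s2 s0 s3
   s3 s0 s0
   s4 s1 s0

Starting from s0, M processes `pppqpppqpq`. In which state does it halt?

s0 --p--> s3
s3 --p--> s0
s0 --p--> s3
s3 --q--> s0
s0 --p--> s3
s3 --p--> s0
s0 --p--> s3
s3 --q--> s0
s0 --p--> s3
s3 --q--> s0

s0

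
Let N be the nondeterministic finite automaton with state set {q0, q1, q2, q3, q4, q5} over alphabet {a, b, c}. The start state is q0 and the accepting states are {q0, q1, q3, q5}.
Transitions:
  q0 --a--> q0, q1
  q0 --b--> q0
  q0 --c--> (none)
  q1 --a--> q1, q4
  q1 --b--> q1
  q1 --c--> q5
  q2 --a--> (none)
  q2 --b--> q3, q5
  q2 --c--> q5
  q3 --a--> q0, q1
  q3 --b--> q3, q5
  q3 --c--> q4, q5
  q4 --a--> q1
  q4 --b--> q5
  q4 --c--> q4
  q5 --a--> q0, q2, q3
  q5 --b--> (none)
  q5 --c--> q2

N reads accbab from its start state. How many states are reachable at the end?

4

Start: {q0}
read a: {q0, q1}
read c: {q5}
read c: {q2}
read b: {q3, q5}
read a: {q0, q1, q2, q3}
read b: {q0, q1, q3, q5}
Final reachable set {q0, q1, q3, q5} has 4 states.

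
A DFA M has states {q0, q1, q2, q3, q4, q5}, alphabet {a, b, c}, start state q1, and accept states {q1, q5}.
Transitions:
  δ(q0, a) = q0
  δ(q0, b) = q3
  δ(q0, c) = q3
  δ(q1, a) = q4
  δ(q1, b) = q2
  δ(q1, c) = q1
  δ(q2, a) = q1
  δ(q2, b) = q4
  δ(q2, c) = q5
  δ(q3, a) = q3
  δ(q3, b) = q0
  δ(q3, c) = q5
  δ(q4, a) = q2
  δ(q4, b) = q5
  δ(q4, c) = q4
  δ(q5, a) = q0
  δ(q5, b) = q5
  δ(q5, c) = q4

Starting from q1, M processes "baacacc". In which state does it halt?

q1 --b--> q2
q2 --a--> q1
q1 --a--> q4
q4 --c--> q4
q4 --a--> q2
q2 --c--> q5
q5 --c--> q4

q4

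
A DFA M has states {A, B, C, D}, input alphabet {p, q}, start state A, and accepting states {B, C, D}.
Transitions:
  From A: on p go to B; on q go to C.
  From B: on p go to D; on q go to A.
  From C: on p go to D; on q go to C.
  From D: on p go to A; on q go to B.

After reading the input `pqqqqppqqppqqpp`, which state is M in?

A --p--> B
B --q--> A
A --q--> C
C --q--> C
C --q--> C
C --p--> D
D --p--> A
A --q--> C
C --q--> C
C --p--> D
D --p--> A
A --q--> C
C --q--> C
C --p--> D
D --p--> A

A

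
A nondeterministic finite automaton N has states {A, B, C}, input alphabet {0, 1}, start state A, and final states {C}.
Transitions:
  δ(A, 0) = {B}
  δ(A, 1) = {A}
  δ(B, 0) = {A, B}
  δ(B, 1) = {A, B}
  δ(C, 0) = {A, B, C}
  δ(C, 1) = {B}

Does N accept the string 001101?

rejected

Start: {A}
read 0: {B}
read 0: {A, B}
read 1: {A, B}
read 1: {A, B}
read 0: {A, B}
read 1: {A, B}
Reachable ∩ accepting = {} — empty.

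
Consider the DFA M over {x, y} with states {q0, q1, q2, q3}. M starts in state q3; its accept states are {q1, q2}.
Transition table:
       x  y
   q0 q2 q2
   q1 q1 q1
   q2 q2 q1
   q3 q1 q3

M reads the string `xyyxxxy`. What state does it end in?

q1

q3 --x--> q1
q1 --y--> q1
q1 --y--> q1
q1 --x--> q1
q1 --x--> q1
q1 --x--> q1
q1 --y--> q1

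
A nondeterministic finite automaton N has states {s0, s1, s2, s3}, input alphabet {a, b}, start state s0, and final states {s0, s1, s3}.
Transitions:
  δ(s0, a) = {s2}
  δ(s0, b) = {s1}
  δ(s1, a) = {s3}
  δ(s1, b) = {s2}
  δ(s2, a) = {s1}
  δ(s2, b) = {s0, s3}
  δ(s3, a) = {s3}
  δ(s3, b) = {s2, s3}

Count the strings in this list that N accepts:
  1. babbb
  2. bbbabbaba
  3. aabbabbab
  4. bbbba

babbb: accepted
bbbabbaba: accepted
aabbabbab: accepted
bbbba: accepted

4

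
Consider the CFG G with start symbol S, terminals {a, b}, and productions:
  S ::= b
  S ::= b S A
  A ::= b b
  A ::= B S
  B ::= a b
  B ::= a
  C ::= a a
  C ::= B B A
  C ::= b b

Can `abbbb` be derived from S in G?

no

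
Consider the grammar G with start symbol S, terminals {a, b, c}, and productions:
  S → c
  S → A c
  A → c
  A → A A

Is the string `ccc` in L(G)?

yes

S ⇒ Ac ⇒ AAc ⇒ cAc ⇒ ccc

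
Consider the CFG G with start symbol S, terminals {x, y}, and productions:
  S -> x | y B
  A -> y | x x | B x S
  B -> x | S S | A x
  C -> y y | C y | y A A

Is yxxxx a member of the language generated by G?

yes

S ⇒ yB ⇒ yAx ⇒ yBxSx ⇒ yxxSx ⇒ yxxxx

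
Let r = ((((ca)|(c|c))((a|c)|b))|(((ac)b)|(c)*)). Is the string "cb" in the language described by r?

yes

The left alternative (((ca)|(c|c))((a|c)|b)) matches cb.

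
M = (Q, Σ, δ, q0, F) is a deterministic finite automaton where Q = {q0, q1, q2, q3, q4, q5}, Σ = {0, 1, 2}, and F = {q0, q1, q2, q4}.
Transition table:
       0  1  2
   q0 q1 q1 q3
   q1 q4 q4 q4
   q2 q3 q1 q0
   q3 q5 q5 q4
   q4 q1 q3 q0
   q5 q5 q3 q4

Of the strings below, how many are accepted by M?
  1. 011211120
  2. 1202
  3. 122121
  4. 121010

2

011211120: accepted
1202: accepted
122121: rejected
121010: rejected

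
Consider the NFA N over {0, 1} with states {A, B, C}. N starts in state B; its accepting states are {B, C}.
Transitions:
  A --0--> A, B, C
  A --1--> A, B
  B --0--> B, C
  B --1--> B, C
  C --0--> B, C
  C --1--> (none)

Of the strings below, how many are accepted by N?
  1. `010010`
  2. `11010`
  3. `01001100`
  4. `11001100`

4

`010010`: accepted
`11010`: accepted
`01001100`: accepted
`11001100`: accepted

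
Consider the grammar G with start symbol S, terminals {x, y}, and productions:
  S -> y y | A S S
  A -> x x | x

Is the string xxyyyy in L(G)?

yes

S ⇒ ASS ⇒ xxSS ⇒ xxyyS ⇒ xxyyyy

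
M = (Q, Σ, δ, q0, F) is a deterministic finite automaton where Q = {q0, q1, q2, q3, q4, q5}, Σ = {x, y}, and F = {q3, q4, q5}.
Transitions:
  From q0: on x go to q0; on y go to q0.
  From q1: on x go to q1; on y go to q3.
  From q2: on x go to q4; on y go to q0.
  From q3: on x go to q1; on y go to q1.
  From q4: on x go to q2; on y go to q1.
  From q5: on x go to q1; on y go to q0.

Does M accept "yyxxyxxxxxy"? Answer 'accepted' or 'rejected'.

q0 --y--> q0
q0 --y--> q0
q0 --x--> q0
q0 --x--> q0
q0 --y--> q0
q0 --x--> q0
q0 --x--> q0
q0 --x--> q0
q0 --x--> q0
q0 --x--> q0
q0 --y--> q0
End in state q0, which is not an accepting state.

rejected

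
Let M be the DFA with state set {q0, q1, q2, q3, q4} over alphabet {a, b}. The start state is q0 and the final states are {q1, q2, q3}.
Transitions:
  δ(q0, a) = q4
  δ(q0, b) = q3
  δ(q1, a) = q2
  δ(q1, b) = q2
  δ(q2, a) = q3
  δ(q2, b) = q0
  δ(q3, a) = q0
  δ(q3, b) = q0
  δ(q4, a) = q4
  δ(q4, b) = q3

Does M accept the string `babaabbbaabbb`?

q0 --b--> q3
q3 --a--> q0
q0 --b--> q3
q3 --a--> q0
q0 --a--> q4
q4 --b--> q3
q3 --b--> q0
q0 --b--> q3
q3 --a--> q0
q0 --a--> q4
q4 --b--> q3
q3 --b--> q0
q0 --b--> q3
End in state q3, which is an accepting state.

accepted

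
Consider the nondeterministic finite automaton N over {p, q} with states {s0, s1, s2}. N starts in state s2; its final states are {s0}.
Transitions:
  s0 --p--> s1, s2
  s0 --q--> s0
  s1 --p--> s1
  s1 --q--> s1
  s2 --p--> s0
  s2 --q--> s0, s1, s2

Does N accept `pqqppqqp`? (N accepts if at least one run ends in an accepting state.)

Start: {s2}
read p: {s0}
read q: {s0}
read q: {s0}
read p: {s1, s2}
read p: {s0, s1}
read q: {s0, s1}
read q: {s0, s1}
read p: {s1, s2}
Reachable ∩ accepting = {} — empty.

rejected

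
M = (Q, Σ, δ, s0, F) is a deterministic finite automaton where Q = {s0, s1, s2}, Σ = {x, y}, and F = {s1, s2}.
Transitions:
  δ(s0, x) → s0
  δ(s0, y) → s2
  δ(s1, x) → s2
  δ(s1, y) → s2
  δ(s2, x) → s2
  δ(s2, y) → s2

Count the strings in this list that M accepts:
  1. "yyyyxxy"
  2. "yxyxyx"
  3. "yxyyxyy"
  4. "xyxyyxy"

4

"yyyyxxy": accepted
"yxyxyx": accepted
"yxyyxyy": accepted
"xyxyyxy": accepted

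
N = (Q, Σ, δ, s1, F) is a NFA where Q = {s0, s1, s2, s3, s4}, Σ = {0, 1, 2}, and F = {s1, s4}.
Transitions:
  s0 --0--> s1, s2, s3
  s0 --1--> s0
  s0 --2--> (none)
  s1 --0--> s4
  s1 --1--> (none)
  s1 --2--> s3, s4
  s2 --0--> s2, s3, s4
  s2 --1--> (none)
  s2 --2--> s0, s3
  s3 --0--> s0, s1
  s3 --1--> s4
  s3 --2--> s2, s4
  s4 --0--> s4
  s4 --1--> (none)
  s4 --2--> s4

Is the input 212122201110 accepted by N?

rejected

Start: {s1}
read 2: {s3, s4}
read 1: {s4}
read 2: {s4}
read 1: {}
The reachable set is empty and stays empty for the remaining 8 symbols.
Reachable ∩ accepting = {} — empty.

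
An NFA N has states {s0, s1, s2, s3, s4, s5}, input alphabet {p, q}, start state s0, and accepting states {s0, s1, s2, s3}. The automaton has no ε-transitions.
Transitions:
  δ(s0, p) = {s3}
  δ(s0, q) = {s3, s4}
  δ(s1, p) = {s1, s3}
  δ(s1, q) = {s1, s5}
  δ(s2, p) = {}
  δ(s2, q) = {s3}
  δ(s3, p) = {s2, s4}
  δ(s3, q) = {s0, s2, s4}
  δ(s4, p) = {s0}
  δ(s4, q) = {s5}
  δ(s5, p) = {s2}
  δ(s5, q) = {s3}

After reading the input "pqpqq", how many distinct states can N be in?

5

Start: {s0}
read p: {s3}
read q: {s0, s2, s4}
read p: {s0, s3}
read q: {s0, s2, s3, s4}
read q: {s0, s2, s3, s4, s5}
Final reachable set {s0, s2, s3, s4, s5} has 5 states.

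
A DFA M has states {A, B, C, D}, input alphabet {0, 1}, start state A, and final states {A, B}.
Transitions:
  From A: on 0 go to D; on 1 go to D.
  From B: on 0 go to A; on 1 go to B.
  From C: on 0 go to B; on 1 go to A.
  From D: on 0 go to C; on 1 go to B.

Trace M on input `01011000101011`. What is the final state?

B

A --0--> D
D --1--> B
B --0--> A
A --1--> D
D --1--> B
B --0--> A
A --0--> D
D --0--> C
C --1--> A
A --0--> D
D --1--> B
B --0--> A
A --1--> D
D --1--> B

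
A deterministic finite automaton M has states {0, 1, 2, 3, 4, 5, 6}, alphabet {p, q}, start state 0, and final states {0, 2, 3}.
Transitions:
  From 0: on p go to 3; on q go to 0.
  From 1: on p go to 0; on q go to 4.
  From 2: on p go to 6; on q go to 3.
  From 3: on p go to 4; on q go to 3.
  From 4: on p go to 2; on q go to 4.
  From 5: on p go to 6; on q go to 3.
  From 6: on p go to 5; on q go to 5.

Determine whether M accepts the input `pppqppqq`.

0 --p--> 3
3 --p--> 4
4 --p--> 2
2 --q--> 3
3 --p--> 4
4 --p--> 2
2 --q--> 3
3 --q--> 3
End in state 3, which is an accepting state.

accepted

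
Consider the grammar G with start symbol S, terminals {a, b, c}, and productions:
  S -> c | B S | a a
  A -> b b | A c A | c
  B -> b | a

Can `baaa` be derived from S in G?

yes

S ⇒ BS ⇒ bS ⇒ bBS ⇒ baS ⇒ baaa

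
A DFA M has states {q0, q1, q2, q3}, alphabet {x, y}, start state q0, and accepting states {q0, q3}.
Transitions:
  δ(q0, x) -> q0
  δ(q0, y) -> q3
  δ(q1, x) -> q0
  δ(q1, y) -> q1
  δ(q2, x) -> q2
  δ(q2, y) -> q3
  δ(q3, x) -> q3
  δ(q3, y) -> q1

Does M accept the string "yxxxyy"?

q0 --y--> q3
q3 --x--> q3
q3 --x--> q3
q3 --x--> q3
q3 --y--> q1
q1 --y--> q1
End in state q1, which is not an accepting state.

rejected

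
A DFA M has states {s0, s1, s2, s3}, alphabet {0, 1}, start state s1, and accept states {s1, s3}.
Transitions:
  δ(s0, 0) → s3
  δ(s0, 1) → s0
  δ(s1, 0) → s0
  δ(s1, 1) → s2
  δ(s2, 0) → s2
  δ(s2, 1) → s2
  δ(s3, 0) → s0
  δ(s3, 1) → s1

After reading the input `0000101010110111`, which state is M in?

s1 --0--> s0
s0 --0--> s3
s3 --0--> s0
s0 --0--> s3
s3 --1--> s1
s1 --0--> s0
s0 --1--> s0
s0 --0--> s3
s3 --1--> s1
s1 --0--> s0
s0 --1--> s0
s0 --1--> s0
s0 --0--> s3
s3 --1--> s1
s1 --1--> s2
s2 --1--> s2

s2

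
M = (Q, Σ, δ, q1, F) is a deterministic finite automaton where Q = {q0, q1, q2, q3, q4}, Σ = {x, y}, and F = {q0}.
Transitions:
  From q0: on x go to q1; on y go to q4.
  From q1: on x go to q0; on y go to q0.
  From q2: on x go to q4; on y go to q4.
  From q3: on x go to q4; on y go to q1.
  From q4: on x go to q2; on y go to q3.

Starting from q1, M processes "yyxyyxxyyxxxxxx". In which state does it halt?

q2

q1 --y--> q0
q0 --y--> q4
q4 --x--> q2
q2 --y--> q4
q4 --y--> q3
q3 --x--> q4
q4 --x--> q2
q2 --y--> q4
q4 --y--> q3
q3 --x--> q4
q4 --x--> q2
q2 --x--> q4
q4 --x--> q2
q2 --x--> q4
q4 --x--> q2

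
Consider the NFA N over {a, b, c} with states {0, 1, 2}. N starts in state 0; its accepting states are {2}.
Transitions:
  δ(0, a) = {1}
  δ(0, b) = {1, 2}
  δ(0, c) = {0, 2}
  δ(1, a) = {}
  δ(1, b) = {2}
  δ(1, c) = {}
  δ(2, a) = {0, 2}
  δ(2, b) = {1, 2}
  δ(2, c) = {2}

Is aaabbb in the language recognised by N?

Start: {0}
read a: {1}
read a: {}
The reachable set is empty and stays empty for the remaining 4 symbols.
Reachable ∩ accepting = {} — empty.

rejected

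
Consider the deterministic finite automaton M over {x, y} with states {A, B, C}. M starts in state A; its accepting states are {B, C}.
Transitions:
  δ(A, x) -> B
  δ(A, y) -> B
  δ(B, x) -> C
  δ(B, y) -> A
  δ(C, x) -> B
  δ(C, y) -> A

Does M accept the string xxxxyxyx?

A --x--> B
B --x--> C
C --x--> B
B --x--> C
C --y--> A
A --x--> B
B --y--> A
A --x--> B
End in state B, which is an accepting state.

accepted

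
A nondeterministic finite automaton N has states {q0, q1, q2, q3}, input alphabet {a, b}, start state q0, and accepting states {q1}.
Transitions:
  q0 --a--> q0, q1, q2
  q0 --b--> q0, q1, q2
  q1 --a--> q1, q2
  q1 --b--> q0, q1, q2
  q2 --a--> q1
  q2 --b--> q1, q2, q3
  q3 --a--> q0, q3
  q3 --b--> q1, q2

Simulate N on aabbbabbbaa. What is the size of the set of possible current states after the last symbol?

Start: {q0}
read a: {q0, q1, q2}
read a: {q0, q1, q2}
read b: {q0, q1, q2, q3}
read b: {q0, q1, q2, q3}
read b: {q0, q1, q2, q3}
read a: {q0, q1, q2, q3}
read b: {q0, q1, q2, q3}
read b: {q0, q1, q2, q3}
read b: {q0, q1, q2, q3}
read a: {q0, q1, q2, q3}
read a: {q0, q1, q2, q3}
Final reachable set {q0, q1, q2, q3} has 4 states.

4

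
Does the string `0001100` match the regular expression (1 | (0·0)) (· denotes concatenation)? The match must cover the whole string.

no

Neither 1 nor (0·0) matches 0001100.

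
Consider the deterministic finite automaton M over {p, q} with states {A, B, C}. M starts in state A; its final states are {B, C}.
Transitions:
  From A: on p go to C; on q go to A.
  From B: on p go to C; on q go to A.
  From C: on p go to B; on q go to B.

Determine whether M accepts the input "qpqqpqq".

rejected

A --q--> A
A --p--> C
C --q--> B
B --q--> A
A --p--> C
C --q--> B
B --q--> A
End in state A, which is not an accepting state.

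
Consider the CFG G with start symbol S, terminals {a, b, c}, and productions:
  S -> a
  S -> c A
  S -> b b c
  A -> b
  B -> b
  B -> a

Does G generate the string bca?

no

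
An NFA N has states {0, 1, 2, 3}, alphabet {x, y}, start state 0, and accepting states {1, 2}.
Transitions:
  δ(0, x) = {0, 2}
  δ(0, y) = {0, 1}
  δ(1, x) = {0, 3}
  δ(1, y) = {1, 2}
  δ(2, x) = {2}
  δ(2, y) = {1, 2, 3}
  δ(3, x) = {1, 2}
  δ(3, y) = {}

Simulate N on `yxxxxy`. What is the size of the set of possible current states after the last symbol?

Start: {0}
read y: {0, 1}
read x: {0, 2, 3}
read x: {0, 1, 2}
read x: {0, 2, 3}
read x: {0, 1, 2}
read y: {0, 1, 2, 3}
Final reachable set {0, 1, 2, 3} has 4 states.

4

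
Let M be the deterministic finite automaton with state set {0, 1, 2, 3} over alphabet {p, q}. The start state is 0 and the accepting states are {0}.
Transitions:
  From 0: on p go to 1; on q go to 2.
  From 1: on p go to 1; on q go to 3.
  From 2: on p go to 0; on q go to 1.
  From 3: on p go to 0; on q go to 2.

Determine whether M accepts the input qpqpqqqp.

0 --q--> 2
2 --p--> 0
0 --q--> 2
2 --p--> 0
0 --q--> 2
2 --q--> 1
1 --q--> 3
3 --p--> 0
End in state 0, which is an accepting state.

accepted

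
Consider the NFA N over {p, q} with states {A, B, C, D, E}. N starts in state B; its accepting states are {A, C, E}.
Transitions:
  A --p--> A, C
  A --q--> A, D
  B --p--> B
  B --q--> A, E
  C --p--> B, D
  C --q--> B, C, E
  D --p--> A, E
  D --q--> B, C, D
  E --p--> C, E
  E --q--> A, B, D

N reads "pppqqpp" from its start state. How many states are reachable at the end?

5

Start: {B}
read p: {B}
read p: {B}
read p: {B}
read q: {A, E}
read q: {A, B, D}
read p: {A, B, C, E}
read p: {A, B, C, D, E}
Final reachable set {A, B, C, D, E} has 5 states.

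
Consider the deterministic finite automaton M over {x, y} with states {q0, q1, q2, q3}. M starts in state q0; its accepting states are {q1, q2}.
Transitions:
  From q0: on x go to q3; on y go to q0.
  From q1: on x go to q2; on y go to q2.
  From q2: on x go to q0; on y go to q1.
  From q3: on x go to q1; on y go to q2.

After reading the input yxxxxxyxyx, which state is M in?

q0 --y--> q0
q0 --x--> q3
q3 --x--> q1
q1 --x--> q2
q2 --x--> q0
q0 --x--> q3
q3 --y--> q2
q2 --x--> q0
q0 --y--> q0
q0 --x--> q3

q3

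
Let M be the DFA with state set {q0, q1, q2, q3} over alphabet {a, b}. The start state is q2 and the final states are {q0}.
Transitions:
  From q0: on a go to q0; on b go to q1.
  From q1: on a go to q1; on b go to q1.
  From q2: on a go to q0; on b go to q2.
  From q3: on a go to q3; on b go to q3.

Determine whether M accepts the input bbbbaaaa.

accepted

q2 --b--> q2
q2 --b--> q2
q2 --b--> q2
q2 --b--> q2
q2 --a--> q0
q0 --a--> q0
q0 --a--> q0
q0 --a--> q0
End in state q0, which is an accepting state.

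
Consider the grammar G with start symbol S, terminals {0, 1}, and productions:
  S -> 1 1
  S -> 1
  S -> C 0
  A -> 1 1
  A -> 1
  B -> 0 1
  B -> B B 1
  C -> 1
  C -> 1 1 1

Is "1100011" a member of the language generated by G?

no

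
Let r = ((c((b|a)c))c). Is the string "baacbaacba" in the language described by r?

no

No split of baacbaacba into u·v has (c((b|a)c)) matching u and c matching v.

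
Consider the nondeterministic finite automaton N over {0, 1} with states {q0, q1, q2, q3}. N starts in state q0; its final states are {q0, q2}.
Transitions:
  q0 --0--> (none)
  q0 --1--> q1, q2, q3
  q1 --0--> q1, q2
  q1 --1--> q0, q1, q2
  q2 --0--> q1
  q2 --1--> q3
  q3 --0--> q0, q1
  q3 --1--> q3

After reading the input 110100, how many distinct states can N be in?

Start: {q0}
read 1: {q1, q2, q3}
read 1: {q0, q1, q2, q3}
read 0: {q0, q1, q2}
read 1: {q0, q1, q2, q3}
read 0: {q0, q1, q2}
read 0: {q1, q2}
Final reachable set {q1, q2} has 2 states.

2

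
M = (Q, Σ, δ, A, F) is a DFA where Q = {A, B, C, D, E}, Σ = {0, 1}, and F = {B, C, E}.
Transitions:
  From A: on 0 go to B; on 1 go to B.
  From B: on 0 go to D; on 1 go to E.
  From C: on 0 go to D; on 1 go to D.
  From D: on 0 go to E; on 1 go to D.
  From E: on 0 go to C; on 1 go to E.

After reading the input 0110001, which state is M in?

E

A --0--> B
B --1--> E
E --1--> E
E --0--> C
C --0--> D
D --0--> E
E --1--> E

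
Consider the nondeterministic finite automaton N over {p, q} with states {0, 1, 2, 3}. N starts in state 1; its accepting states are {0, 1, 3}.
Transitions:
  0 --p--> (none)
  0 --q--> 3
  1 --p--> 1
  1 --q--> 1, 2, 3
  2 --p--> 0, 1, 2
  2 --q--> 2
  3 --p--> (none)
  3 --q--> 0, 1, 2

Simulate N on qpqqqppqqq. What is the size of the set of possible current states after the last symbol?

Start: {1}
read q: {1, 2, 3}
read p: {0, 1, 2}
read q: {1, 2, 3}
read q: {0, 1, 2, 3}
read q: {0, 1, 2, 3}
read p: {0, 1, 2}
read p: {0, 1, 2}
read q: {1, 2, 3}
read q: {0, 1, 2, 3}
read q: {0, 1, 2, 3}
Final reachable set {0, 1, 2, 3} has 4 states.

4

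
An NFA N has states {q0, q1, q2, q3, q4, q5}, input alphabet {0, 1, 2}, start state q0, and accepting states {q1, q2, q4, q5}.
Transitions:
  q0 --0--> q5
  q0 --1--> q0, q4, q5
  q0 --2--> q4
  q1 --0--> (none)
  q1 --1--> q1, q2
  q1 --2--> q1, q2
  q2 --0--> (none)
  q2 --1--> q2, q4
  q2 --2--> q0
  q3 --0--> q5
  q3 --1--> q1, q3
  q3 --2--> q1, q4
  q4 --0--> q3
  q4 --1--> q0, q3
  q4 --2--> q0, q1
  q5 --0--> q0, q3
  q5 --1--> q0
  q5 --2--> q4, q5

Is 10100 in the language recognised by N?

accepted

Start: {q0}
read 1: {q0, q4, q5}
read 0: {q0, q3, q5}
read 1: {q0, q1, q3, q4, q5}
read 0: {q0, q3, q5}
read 0: {q0, q3, q5}
Reachable ∩ accepting = {q5} — nonempty.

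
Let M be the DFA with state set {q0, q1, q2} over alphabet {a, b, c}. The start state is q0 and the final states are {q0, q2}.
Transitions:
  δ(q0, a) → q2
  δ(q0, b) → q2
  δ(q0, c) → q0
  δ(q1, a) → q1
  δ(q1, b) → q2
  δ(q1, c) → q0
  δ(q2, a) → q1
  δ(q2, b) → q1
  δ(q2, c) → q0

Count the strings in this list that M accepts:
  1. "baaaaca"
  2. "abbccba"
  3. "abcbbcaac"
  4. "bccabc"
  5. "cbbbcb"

"baaaaca": accepted
"abbccba": rejected
"abcbbcaac": accepted
"bccabc": accepted
"cbbbcb": accepted

4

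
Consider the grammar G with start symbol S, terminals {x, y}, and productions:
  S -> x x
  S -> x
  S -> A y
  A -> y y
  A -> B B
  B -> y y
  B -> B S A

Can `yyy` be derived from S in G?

S ⇒ Ay ⇒ yyy

yes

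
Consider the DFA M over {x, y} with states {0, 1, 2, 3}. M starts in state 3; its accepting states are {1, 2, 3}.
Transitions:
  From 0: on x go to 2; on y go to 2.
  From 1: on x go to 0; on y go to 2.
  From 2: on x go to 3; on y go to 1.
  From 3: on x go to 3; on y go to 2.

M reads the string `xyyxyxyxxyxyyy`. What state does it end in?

3 --x--> 3
3 --y--> 2
2 --y--> 1
1 --x--> 0
0 --y--> 2
2 --x--> 3
3 --y--> 2
2 --x--> 3
3 --x--> 3
3 --y--> 2
2 --x--> 3
3 --y--> 2
2 --y--> 1
1 --y--> 2

2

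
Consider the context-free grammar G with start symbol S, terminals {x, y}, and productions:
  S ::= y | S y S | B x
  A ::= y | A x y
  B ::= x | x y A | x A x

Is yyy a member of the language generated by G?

yes

S ⇒ SyS ⇒ yyS ⇒ yyy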